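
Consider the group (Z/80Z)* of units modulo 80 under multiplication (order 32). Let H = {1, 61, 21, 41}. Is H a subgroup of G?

Yes

|H| = 4 divides |G| = 32, consistent with Lagrange.
H contains the identity, every element's inverse is in H, and H is closed under ·: it is a subgroup.
In fact H = ⟨61⟩.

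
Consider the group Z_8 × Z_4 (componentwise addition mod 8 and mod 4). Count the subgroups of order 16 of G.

3

|G| = 32 and 16 | 32, so subgroups of order 16 are possible by Lagrange.
The subgroups of order 16 are: {(0,0), (0,1), (0,2), (0,3), (2,0), (2,1), (2,2), (2,3), (4,0), (4,1), (4,2), (4,3), (6,0), (6,1), (6,2), (6,3)}; {(0,0), (0,2), (1,0), (1,2), (2,0), (2,2), (3,0), (3,2), (4,0), (4,2), (5,0), (5,2), (6,0), (6,2), (7,0), (7,2)}; {(0,0), (0,2), (1,1), (1,3), (2,0), (2,2), (3,1), (3,3), (4,0), (4,2), (5,1), (5,3), (6,0), (6,2), (7,1), (7,3)}.
So G has 3 subgroups of order 16.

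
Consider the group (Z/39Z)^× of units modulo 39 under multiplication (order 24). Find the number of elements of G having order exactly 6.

6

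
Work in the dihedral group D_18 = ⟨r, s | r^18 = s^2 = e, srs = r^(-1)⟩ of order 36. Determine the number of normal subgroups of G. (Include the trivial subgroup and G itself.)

G has 45 subgroups. Checking conjugation-invariance by order — order 1: 1/1 normal; order 2: 1/19 normal; order 3: 1/1 normal; order 4: 0/9 normal; order 6: 1/7 normal; order 9: 1/1 normal; order 12: 0/3 normal; order 18: 3/3 normal; order 36: 1/1 normal.
Total normal subgroups: 9.

9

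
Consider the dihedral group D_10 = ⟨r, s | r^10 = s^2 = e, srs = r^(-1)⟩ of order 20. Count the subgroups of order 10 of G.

|G| = 20 and 10 | 20, so subgroups of order 10 are possible by Lagrange.
The subgroups of order 10 are: {e, r, r^2, r^3, r^4, r^5, r^6, r^7, r^8, r^9}; {e, r^2, r^4, r^6, r^8, s, r^2s, r^4s, r^6s, r^8s}; {e, r^2, r^4, r^6, r^8, rs, r^3s, r^5s, r^7s, r^9s}.
So G has 3 subgroups of order 10.

3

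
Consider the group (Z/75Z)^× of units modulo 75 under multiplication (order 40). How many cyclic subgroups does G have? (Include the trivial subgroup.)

Each element a generates a cyclic subgroup ⟨a⟩; distinct elements may generate the same one (a cyclic group of order d has φ(d) generators).
Cyclic subgroups by order — order 1: 1; order 2: 3; order 4: 2; order 5: 1; order 10: 3; order 20: 2.
Total: 12.

12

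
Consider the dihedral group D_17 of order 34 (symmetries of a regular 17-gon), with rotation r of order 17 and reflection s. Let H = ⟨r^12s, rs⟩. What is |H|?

34

|⟨r^12s⟩| = 2 and |⟨rs⟩| = 2, so |H| is a multiple of lcm(2, 2) = 2 and divides |G| = 34.
Closing {r^12s, rs} under the group operation gives all of G, so |H| = 34.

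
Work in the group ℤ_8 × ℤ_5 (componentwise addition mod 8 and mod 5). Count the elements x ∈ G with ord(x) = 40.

An element (a,b) has order lcm(ord(a), ord(b)); count pairs with lcm equal to 40.
Enumerating gives 16 such elements.

16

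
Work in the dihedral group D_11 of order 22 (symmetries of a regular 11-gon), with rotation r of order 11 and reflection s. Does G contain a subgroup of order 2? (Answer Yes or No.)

2 | 22. A subgroup of order 2 is {e, r^10s}.

Yes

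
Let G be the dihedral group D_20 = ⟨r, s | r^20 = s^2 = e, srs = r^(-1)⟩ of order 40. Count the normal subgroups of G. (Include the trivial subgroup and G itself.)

G has 48 subgroups. Checking conjugation-invariance by order — order 1: 1/1 normal; order 2: 1/21 normal; order 4: 1/11 normal; order 5: 1/1 normal; order 8: 0/5 normal; order 10: 1/5 normal; order 20: 3/3 normal; order 40: 1/1 normal.
Total normal subgroups: 9.

9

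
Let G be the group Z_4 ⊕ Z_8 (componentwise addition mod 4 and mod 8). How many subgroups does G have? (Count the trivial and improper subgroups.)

22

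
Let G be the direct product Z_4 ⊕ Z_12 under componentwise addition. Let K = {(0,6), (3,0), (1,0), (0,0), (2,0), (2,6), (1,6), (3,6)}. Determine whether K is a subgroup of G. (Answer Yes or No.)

Yes

|K| = 8 divides |G| = 48, consistent with Lagrange.
K contains the identity, every element's inverse is in K, and K is closed under +: it is a subgroup.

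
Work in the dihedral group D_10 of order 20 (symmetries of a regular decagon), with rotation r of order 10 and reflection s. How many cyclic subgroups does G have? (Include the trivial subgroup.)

14

Each element a generates a cyclic subgroup ⟨a⟩; distinct elements may generate the same one (a cyclic group of order d has φ(d) generators).
Cyclic subgroups by order — order 1: 1; order 2: 11; order 5: 1; order 10: 1.
Total: 14.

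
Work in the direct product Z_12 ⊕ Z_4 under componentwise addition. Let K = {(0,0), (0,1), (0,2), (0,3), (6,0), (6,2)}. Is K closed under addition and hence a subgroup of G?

No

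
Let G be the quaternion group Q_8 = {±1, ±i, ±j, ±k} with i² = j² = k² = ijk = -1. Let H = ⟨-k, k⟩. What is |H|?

4

|⟨-k⟩| = 4 and |⟨k⟩| = 4, so |H| is a multiple of lcm(4, 4) = 4 and divides |G| = 8.
Closing under the operation: H = {1, -1, k, -k}, so |H| = 4.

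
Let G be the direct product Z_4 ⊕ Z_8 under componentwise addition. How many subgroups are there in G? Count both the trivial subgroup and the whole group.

|G| = 32, so by Lagrange every subgroup order divides 32. Divisors: 1, 2, 4, 8, 16, 32.
Subgroups by order — order 1: 1; order 2: 3; order 4: 7; order 8: 7; order 16: 3; order 32: 1.
Total: 1 + 3 + 7 + 7 + 3 + 1 = 22.

22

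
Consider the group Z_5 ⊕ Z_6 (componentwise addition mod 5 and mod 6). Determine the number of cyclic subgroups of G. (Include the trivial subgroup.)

8

Group the elements of G by the cyclic subgroup they generate; each cyclic subgroup of order d accounts for φ(d) elements.
Cyclic subgroups by order — order 1: 1; order 2: 1; order 3: 1; order 5: 1; order 6: 1; order 10: 1; order 15: 1; order 30: 1.
Total: 8.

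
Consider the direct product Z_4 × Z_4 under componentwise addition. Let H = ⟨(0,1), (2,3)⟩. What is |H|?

8

|⟨(0,1)⟩| = 4 and |⟨(2,3)⟩| = 4, so |H| is a multiple of lcm(4, 4) = 4 and divides |G| = 16.
Closing under the operation: H = {(0,0), (0,1), (0,2), (0,3), (2,0), (2,1), (2,2), (2,3)}, so |H| = 8.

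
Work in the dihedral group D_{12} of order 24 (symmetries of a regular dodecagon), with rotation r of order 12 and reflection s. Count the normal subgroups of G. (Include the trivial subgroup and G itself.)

G has 34 subgroups. Checking conjugation-invariance by order — order 1: 1/1 normal; order 2: 1/13 normal; order 3: 1/1 normal; order 4: 1/7 normal; order 6: 1/5 normal; order 8: 0/3 normal; order 12: 3/3 normal; order 24: 1/1 normal.
Total normal subgroups: 9.

9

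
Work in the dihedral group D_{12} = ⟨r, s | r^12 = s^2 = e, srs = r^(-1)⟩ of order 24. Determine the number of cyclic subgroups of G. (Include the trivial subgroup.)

Each element a generates a cyclic subgroup ⟨a⟩; distinct elements may generate the same one (a cyclic group of order d has φ(d) generators).
Cyclic subgroups by order — order 1: 1; order 2: 13; order 3: 1; order 4: 1; order 6: 1; order 12: 1.
Total: 18.

18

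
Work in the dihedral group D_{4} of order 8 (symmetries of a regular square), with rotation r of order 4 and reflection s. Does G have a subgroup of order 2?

2 | 8. A subgroup of order 2 is {e, r^2}.

Yes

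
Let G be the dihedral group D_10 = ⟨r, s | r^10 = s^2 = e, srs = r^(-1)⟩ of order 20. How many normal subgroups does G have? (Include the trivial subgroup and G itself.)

7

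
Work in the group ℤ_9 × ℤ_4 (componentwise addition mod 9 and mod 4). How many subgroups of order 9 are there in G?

|G| = 36 and 9 | 36, so subgroups of order 9 are possible by Lagrange.
The subgroups of order 9 are: {(0,0), (1,0), (2,0), (3,0), (4,0), (5,0), (6,0), (7,0), (8,0)}.
So G has 1 subgroup of order 9.

1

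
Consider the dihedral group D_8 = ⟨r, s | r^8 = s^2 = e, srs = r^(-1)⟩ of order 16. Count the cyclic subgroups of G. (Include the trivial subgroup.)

12

Each element a generates a cyclic subgroup ⟨a⟩; distinct elements may generate the same one (a cyclic group of order d has φ(d) generators).
Cyclic subgroups by order — order 1: 1; order 2: 9; order 4: 1; order 8: 1.
Total: 12.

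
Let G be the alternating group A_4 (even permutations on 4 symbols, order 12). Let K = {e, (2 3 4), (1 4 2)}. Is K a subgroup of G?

(2 3 4) ∈ K but its inverse (2 4 3) ∉ K, so K is not a subgroup.

No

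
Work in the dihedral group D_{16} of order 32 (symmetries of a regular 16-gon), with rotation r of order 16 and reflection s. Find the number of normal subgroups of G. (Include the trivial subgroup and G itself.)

8

G has 36 subgroups. Checking conjugation-invariance by order — order 1: 1/1 normal; order 2: 1/17 normal; order 4: 1/9 normal; order 8: 1/5 normal; order 16: 3/3 normal; order 32: 1/1 normal.
Total normal subgroups: 8.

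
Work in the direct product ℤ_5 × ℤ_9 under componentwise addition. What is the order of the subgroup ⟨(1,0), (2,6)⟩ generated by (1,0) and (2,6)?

|⟨(1,0)⟩| = 5 and |⟨(2,6)⟩| = 15, so |H| is a multiple of lcm(5, 15) = 15 and divides |G| = 45.
Closing under the operation: H = {(0,0), (0,3), (0,6), (1,0), (1,3), (1,6), (2,0), (2,3), (2,6), (3,0), (3,3), (3,6), (4,0), (4,3), (4,6)}, so |H| = 15.

15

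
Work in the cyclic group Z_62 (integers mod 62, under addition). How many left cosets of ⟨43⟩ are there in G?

|⟨43⟩| = 62 and |G| = 62.
By Lagrange, [G : H] = |G|/|H| = 62/62 = 1.

1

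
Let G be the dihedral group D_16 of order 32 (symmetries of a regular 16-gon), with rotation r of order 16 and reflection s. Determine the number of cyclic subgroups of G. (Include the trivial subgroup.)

A cyclic subgroup of order d is generated by each of its φ(d) elements of order d, so the cyclic subgroups of order d number (#elements of order d)/φ(d).
Cyclic subgroups by order — order 1: 1; order 2: 17; order 4: 1; order 8: 1; order 16: 1.
Total: 21.

21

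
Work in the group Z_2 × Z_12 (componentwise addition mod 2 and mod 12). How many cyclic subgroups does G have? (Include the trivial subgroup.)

12

Each element a generates a cyclic subgroup ⟨a⟩; distinct elements may generate the same one (a cyclic group of order d has φ(d) generators).
Cyclic subgroups by order — order 1: 1; order 2: 3; order 3: 1; order 4: 2; order 6: 3; order 12: 2.
Total: 12.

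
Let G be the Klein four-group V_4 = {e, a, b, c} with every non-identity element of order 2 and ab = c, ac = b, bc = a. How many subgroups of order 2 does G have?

3

|G| = 4 and 2 | 4, so subgroups of order 2 are possible by Lagrange.
The subgroups of order 2 are: {e, a}; {e, b}; {e, c}.
So G has 3 subgroups of order 2.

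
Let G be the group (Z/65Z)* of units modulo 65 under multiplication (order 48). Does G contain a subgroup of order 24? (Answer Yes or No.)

24 | 48. A subgroup of order 24 is {1, 4, 6, 9, 11, 14, 16, 19, 21, 24, 29, 31, 34, 36, 41, 44, 46, 49, 51, 54, 56, 59, 61, 64}.

Yes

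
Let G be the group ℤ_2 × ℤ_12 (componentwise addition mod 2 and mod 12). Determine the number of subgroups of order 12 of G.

3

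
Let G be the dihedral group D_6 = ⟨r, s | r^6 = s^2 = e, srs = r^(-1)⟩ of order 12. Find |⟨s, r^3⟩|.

|⟨s⟩| = 2 and |⟨r^3⟩| = 2, so |H| is a multiple of lcm(2, 2) = 2 and divides |G| = 12.
Closing under the operation: H = {e, r^3, s, r^3s}, so |H| = 4.

4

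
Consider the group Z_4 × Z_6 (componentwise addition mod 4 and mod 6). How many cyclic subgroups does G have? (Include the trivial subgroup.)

12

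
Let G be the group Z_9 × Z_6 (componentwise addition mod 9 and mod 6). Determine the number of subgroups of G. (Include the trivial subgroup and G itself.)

20

|G| = 54, so by Lagrange every subgroup order divides 54. Divisors: 1, 2, 3, 6, 9, 18, 27, 54.
Subgroups by order — order 1: 1; order 2: 1; order 3: 4; order 6: 4; order 9: 4; order 18: 4; order 27: 1; order 54: 1.
Total: 1 + 1 + 4 + 4 + 4 + 4 + 1 + 1 = 20.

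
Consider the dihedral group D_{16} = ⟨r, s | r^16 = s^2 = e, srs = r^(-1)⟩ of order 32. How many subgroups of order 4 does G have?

|G| = 32 and 4 | 32, so subgroups of order 4 are possible by Lagrange.
The subgroups of order 4 are: {e, r^8, r^2s, r^10s}; {e, r^8, r^3s, r^11s}; {e, r^4, r^8, r^12}; {e, r^8, r^4s, r^12s}; … (9 in all).
So G has 9 subgroups of order 4.

9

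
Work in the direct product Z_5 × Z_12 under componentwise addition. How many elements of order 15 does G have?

An element (a,b) has order lcm(ord(a), ord(b)); count pairs with lcm equal to 15.
Enumerating gives 8 such elements.

8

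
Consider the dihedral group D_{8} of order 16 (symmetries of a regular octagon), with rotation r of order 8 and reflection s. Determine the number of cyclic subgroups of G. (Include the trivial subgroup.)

12

Group the elements of G by the cyclic subgroup they generate; each cyclic subgroup of order d accounts for φ(d) elements.
Cyclic subgroups by order — order 1: 1; order 2: 9; order 4: 1; order 8: 1.
Total: 12.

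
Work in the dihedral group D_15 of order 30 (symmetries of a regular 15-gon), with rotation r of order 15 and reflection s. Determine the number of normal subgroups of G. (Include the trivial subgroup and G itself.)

5

G has 28 subgroups. Checking conjugation-invariance by order — order 1: 1/1 normal; order 2: 0/15 normal; order 3: 1/1 normal; order 5: 1/1 normal; order 6: 0/5 normal; order 10: 0/3 normal; order 15: 1/1 normal; order 30: 1/1 normal.
Total normal subgroups: 5.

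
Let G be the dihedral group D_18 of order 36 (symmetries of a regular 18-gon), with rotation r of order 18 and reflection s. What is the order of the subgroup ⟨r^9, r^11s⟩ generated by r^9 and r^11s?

|⟨r^9⟩| = 2 and |⟨r^11s⟩| = 2, so |H| is a multiple of lcm(2, 2) = 2 and divides |G| = 36.
Closing under the operation: H = {e, r^9, r^2s, r^11s}, so |H| = 4.

4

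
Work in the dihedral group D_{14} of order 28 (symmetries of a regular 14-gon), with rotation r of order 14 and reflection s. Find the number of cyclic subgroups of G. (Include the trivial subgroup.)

Each element a generates a cyclic subgroup ⟨a⟩; distinct elements may generate the same one (a cyclic group of order d has φ(d) generators).
Cyclic subgroups by order — order 1: 1; order 2: 15; order 7: 1; order 14: 1.
Total: 18.

18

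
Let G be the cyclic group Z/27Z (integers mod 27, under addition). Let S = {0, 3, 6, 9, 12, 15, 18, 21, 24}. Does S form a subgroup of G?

|S| = 9 divides |G| = 27, consistent with Lagrange.
S contains the identity, every element's inverse is in S, and S is closed under +: it is a subgroup.
In fact S = ⟨3⟩.

Yes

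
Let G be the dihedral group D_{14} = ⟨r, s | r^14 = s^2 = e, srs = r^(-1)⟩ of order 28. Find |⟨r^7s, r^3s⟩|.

|⟨r^7s⟩| = 2 and |⟨r^3s⟩| = 2, so |H| is a multiple of lcm(2, 2) = 2 and divides |G| = 28.
Closing under the operation: H = {e, r^2, r^4, r^6, r^8, r^10, r^12, rs, r^3s, r^5s, r^7s, r^9s, r^11s, r^13s}, so |H| = 14.

14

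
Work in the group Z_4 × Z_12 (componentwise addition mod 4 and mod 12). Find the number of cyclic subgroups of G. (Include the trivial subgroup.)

20

A cyclic subgroup of order d is generated by each of its φ(d) elements of order d, so the cyclic subgroups of order d number (#elements of order d)/φ(d).
Cyclic subgroups by order — order 1: 1; order 2: 3; order 3: 1; order 4: 6; order 6: 3; order 12: 6.
Total: 20.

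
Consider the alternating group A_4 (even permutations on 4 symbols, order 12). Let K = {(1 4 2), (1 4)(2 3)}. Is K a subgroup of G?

The identity e ∉ K, so K is not a subgroup.

No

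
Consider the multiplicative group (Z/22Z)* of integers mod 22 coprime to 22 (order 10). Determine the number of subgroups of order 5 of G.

|G| = 10 and 5 | 10, so subgroups of order 5 are possible by Lagrange.
The subgroups of order 5 are: {1, 3, 5, 9, 15}.
So G has 1 subgroup of order 5.

1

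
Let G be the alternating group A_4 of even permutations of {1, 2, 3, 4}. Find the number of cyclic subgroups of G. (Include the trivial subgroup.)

Each element a generates a cyclic subgroup ⟨a⟩; distinct elements may generate the same one (a cyclic group of order d has φ(d) generators).
Cyclic subgroups by order — order 1: 1; order 2: 3; order 3: 4.
Total: 8.

8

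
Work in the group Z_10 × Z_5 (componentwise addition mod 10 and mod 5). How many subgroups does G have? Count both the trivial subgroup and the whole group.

|G| = 50, so by Lagrange every subgroup order divides 50. Divisors: 1, 2, 5, 10, 25, 50.
Subgroups by order — order 1: 1; order 2: 1; order 5: 6; order 10: 6; order 25: 1; order 50: 1.
Total: 1 + 1 + 6 + 6 + 1 + 1 = 16.

16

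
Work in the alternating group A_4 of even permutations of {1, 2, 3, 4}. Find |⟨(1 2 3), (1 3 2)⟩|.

3

|⟨(1 2 3)⟩| = 3 and |⟨(1 3 2)⟩| = 3, so |H| is a multiple of lcm(3, 3) = 3 and divides |G| = 12.
Closing under the operation: H = {e, (1 2 3), (1 3 2)}, so |H| = 3.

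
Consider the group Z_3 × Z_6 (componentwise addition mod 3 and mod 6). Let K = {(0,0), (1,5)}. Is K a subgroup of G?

No

(1,5) ∈ K but its inverse (2,1) ∉ K, so K is not a subgroup.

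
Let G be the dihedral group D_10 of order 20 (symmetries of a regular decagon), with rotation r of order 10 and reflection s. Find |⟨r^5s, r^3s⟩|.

|⟨r^5s⟩| = 2 and |⟨r^3s⟩| = 2, so |H| is a multiple of lcm(2, 2) = 2 and divides |G| = 20.
Closing under the operation: H = {e, r^2, r^4, r^6, r^8, rs, r^3s, r^5s, r^7s, r^9s}, so |H| = 10.

10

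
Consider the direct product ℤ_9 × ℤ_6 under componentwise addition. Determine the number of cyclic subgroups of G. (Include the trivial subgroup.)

16

Each element a generates a cyclic subgroup ⟨a⟩; distinct elements may generate the same one (a cyclic group of order d has φ(d) generators).
Cyclic subgroups by order — order 1: 1; order 2: 1; order 3: 4; order 6: 4; order 9: 3; order 18: 3.
Total: 16.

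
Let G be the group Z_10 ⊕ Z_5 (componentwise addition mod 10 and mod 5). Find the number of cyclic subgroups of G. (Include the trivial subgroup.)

14

A cyclic subgroup of order d is generated by each of its φ(d) elements of order d, so the cyclic subgroups of order d number (#elements of order d)/φ(d).
Cyclic subgroups by order — order 1: 1; order 2: 1; order 5: 6; order 10: 6.
Total: 14.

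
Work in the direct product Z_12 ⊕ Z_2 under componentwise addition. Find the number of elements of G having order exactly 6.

An element (a,b) has order lcm(ord(a), ord(b)); count pairs with lcm equal to 6.
Enumerating gives 6 such elements.

6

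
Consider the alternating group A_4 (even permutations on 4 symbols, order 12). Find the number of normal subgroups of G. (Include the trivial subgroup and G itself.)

3

G has 10 subgroups. Checking conjugation-invariance by order — order 1: 1/1 normal; order 2: 0/3 normal; order 3: 0/4 normal; order 4: 1/1 normal; order 12: 1/1 normal.
Total normal subgroups: 3.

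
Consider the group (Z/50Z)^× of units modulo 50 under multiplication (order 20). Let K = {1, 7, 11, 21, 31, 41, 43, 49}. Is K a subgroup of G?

|K| = 8 does not divide |G| = 20, so by Lagrange K is not a subgroup.

No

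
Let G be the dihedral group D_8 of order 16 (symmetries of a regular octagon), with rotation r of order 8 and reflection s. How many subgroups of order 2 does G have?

|G| = 16 and 2 | 16, so subgroups of order 2 are possible by Lagrange.
The subgroups of order 2 are: {e, r^2s}; {e, r^3s}; {e, r^4}; {e, r^4s}; … (9 in all).
So G has 9 subgroups of order 2.

9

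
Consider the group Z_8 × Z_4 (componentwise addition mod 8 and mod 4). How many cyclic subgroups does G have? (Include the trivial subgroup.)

14

Group the elements of G by the cyclic subgroup they generate; each cyclic subgroup of order d accounts for φ(d) elements.
Cyclic subgroups by order — order 1: 1; order 2: 3; order 4: 6; order 8: 4.
Total: 14.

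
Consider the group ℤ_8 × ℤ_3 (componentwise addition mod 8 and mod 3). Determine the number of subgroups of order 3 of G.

1

|G| = 24 and 3 | 24, so subgroups of order 3 are possible by Lagrange.
The subgroups of order 3 are: {(0,0), (0,1), (0,2)}.
So G has 1 subgroup of order 3.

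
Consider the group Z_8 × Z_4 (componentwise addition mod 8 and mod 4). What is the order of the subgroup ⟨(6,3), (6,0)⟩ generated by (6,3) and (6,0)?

16

|⟨(6,3)⟩| = 4 and |⟨(6,0)⟩| = 4, so |H| is a multiple of lcm(4, 4) = 4 and divides |G| = 32.
Closing under the operation: H = {(0,0), (0,1), (0,2), (0,3), (2,0), (2,1), (2,2), (2,3), (4,0), (4,1), (4,2), (4,3), (6,0), (6,1), (6,2), (6,3)}, so |H| = 16.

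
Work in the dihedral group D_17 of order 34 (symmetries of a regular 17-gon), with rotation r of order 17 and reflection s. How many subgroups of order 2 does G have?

|G| = 34 and 2 | 34, so subgroups of order 2 are possible by Lagrange.
The subgroups of order 2 are: {e, r^10s}; {e, r^11s}; {e, r^12s}; {e, r^13s}; … (17 in all).
So G has 17 subgroups of order 2.

17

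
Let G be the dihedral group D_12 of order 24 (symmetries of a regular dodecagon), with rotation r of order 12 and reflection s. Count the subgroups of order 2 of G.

13

|G| = 24 and 2 | 24, so subgroups of order 2 are possible by Lagrange.
The subgroups of order 2 are: {e, r^10s}; {e, r^11s}; {e, r^2s}; {e, r^3s}; … (13 in all).
So G has 13 subgroups of order 2.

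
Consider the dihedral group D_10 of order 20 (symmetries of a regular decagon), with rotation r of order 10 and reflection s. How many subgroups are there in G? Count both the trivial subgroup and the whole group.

22

|G| = 20, so by Lagrange every subgroup order divides 20. Divisors: 1, 2, 4, 5, 10, 20.
Subgroups by order — order 1: 1; order 2: 11; order 4: 5; order 5: 1; order 10: 3; order 20: 1.
Total: 1 + 11 + 5 + 1 + 3 + 1 = 22.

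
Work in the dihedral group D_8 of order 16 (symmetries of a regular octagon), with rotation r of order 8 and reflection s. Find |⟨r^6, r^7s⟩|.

8

|⟨r^6⟩| = 4 and |⟨r^7s⟩| = 2, so |H| is a multiple of lcm(4, 2) = 4 and divides |G| = 16.
Closing under the operation: H = {e, r^2, r^4, r^6, rs, r^3s, r^5s, r^7s}, so |H| = 8.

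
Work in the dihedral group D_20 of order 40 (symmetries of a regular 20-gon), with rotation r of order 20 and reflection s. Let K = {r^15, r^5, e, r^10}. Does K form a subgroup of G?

|K| = 4 divides |G| = 40, consistent with Lagrange.
K contains the identity, every element's inverse is in K, and K is closed under ·: it is a subgroup.
In fact K = ⟨r^15⟩.

Yes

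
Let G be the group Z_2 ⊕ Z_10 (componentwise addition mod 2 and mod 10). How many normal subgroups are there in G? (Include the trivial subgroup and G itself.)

10

G is abelian, so every subgroup is normal.
G has 10 subgroups in total, hence 10 normal subgroups.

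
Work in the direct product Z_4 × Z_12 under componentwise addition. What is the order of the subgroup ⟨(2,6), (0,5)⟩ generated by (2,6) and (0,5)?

|⟨(2,6)⟩| = 2 and |⟨(0,5)⟩| = 12, so |H| is a multiple of lcm(2, 12) = 12 and divides |G| = 48.
Closing under the operation: H = {(0,0), (0,1), (0,2), (0,3), (0,4), (0,5), (0,6), (0,7), (0,8), (0,9), (0,10), (0,11), (2,0), (2,1), (2,2), (2,3), (2,4), (2,5), (2,6), (2,7), (2,8), (2,9), (2,10), (2,11)}, so |H| = 24.

24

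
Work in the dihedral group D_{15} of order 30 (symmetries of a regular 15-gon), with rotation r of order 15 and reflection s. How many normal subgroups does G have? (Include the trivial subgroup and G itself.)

G has 28 subgroups. Checking conjugation-invariance by order — order 1: 1/1 normal; order 2: 0/15 normal; order 3: 1/1 normal; order 5: 1/1 normal; order 6: 0/5 normal; order 10: 0/3 normal; order 15: 1/1 normal; order 30: 1/1 normal.
Total normal subgroups: 5.

5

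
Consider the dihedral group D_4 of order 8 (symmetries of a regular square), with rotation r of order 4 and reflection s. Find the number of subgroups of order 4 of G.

3

|G| = 8 and 4 | 8, so subgroups of order 4 are possible by Lagrange.
The subgroups of order 4 are: {e, r, r^2, r^3}; {e, r^2, s, r^2s}; {e, r^2, rs, r^3s}.
So G has 3 subgroups of order 4.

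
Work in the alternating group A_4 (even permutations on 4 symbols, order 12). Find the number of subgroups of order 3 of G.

|G| = 12 and 3 | 12, so subgroups of order 3 are possible by Lagrange.
The subgroups of order 3 are: {e, (1 2 3), (1 3 2)}; {e, (1 2 4), (1 4 2)}; {e, (1 3 4), (1 4 3)}; {e, (2 3 4), (2 4 3)}.
So G has 4 subgroups of order 3.

4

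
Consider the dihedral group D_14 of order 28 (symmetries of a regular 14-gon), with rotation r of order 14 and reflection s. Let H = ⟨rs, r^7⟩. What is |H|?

|⟨rs⟩| = 2 and |⟨r^7⟩| = 2, so |H| is a multiple of lcm(2, 2) = 2 and divides |G| = 28.
Closing under the operation: H = {e, r^7, rs, r^8s}, so |H| = 4.

4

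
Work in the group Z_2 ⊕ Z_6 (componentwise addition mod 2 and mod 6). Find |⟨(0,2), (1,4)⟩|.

6

|⟨(0,2)⟩| = 3 and |⟨(1,4)⟩| = 6, so |H| is a multiple of lcm(3, 6) = 6 and divides |G| = 12.
Closing under the operation: H = {(0,0), (0,2), (0,4), (1,0), (1,2), (1,4)}, so |H| = 6.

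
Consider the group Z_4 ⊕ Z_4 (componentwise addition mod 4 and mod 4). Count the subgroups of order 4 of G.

7

|G| = 16 and 4 | 16, so subgroups of order 4 are possible by Lagrange.
The subgroups of order 4 are: {(0,0), (0,1), (0,2), (0,3)}; {(0,0), (0,2), (2,0), (2,2)}; {(0,0), (0,2), (2,1), (2,3)}; {(0,0), (1,0), (2,0), (3,0)}; … (7 in all).
So G has 7 subgroups of order 4.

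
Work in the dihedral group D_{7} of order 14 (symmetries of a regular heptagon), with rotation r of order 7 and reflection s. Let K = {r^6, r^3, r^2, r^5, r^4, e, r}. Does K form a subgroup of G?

Yes

|K| = 7 divides |G| = 14, consistent with Lagrange.
K contains the identity, every element's inverse is in K, and K is closed under ·: it is a subgroup.
In fact K = ⟨r^4⟩.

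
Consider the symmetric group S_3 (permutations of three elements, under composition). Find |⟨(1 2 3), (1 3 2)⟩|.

|⟨(1 2 3)⟩| = 3 and |⟨(1 3 2)⟩| = 3, so |H| is a multiple of lcm(3, 3) = 3 and divides |G| = 6.
Closing under the operation: H = {e, (1 2 3), (1 3 2)}, so |H| = 3.

3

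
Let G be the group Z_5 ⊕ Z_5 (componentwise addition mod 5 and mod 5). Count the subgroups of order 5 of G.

6

|G| = 25 and 5 | 25, so subgroups of order 5 are possible by Lagrange.
The subgroups of order 5 are: {(0,0), (0,1), (0,2), (0,3), (0,4)}; {(0,0), (1,0), (2,0), (3,0), (4,0)}; {(0,0), (1,1), (2,2), (3,3), (4,4)}; {(0,0), (1,2), (2,4), (3,1), (4,3)}; … (6 in all).
So G has 6 subgroups of order 5.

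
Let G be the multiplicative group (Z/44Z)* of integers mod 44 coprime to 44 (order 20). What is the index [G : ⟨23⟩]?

10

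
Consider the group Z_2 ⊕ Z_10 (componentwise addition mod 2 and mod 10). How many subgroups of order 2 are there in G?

|G| = 20 and 2 | 20, so subgroups of order 2 are possible by Lagrange.
The subgroups of order 2 are: {(0,0), (0,5)}; {(0,0), (1,0)}; {(0,0), (1,5)}.
So G has 3 subgroups of order 2.

3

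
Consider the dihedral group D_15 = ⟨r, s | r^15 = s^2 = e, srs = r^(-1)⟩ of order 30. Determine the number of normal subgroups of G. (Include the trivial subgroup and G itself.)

5

G has 28 subgroups. Checking conjugation-invariance by order — order 1: 1/1 normal; order 2: 0/15 normal; order 3: 1/1 normal; order 5: 1/1 normal; order 6: 0/5 normal; order 10: 0/3 normal; order 15: 1/1 normal; order 30: 1/1 normal.
Total normal subgroups: 5.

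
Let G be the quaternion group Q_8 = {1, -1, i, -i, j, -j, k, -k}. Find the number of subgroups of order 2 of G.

1

|G| = 8 and 2 | 8, so subgroups of order 2 are possible by Lagrange.
The subgroups of order 2 are: {1, -1}.
So G has 1 subgroup of order 2.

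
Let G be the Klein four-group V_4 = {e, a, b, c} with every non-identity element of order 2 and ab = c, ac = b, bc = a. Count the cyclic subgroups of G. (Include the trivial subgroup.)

4

Each element a generates a cyclic subgroup ⟨a⟩; distinct elements may generate the same one (a cyclic group of order d has φ(d) generators).
Cyclic subgroups by order — order 1: 1; order 2: 3.
Total: 4.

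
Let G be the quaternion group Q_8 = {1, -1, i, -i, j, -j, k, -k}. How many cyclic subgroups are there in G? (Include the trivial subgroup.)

5

A cyclic subgroup of order d is generated by each of its φ(d) elements of order d, so the cyclic subgroups of order d number (#elements of order d)/φ(d).
Cyclic subgroups by order — order 1: 1; order 2: 1; order 4: 3.
Total: 5.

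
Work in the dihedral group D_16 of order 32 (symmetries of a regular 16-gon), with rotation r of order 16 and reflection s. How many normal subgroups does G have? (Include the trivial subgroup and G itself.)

8

G has 36 subgroups. Checking conjugation-invariance by order — order 1: 1/1 normal; order 2: 1/17 normal; order 4: 1/9 normal; order 8: 1/5 normal; order 16: 3/3 normal; order 32: 1/1 normal.
Total normal subgroups: 8.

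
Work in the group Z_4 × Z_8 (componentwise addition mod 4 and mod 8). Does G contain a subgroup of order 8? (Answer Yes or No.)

8 | 32. A subgroup of order 8 is {(0,0), (0,1), (0,2), (0,3), (0,4), (0,5), (0,6), (0,7)}.

Yes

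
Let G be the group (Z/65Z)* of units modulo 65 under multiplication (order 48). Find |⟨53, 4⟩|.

24

|⟨53⟩| = 4 and |⟨4⟩| = 6, so |H| is a multiple of lcm(4, 6) = 12 and divides |G| = 48.
Closing under the operation: H = {1, 3, 4, 9, 12, 14, 16, 17, 22, 23, 27, 29, 36, 38, 42, 43, 48, 49, 51, 53, 56, 61, 62, 64}, so |H| = 24.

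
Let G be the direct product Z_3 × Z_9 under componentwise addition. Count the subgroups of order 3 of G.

4

|G| = 27 and 3 | 27, so subgroups of order 3 are possible by Lagrange.
The subgroups of order 3 are: {(0,0), (0,3), (0,6)}; {(0,0), (1,0), (2,0)}; {(0,0), (1,3), (2,6)}; {(0,0), (1,6), (2,3)}.
So G has 4 subgroups of order 3.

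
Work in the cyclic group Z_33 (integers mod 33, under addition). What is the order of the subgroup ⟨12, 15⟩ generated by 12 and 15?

11

|⟨12⟩| = 11 and |⟨15⟩| = 11, so |H| is a multiple of lcm(11, 11) = 11 and divides |G| = 33.
Closing under the operation: H = {0, 3, 6, 9, 12, 15, 18, 21, 24, 27, 30}, so |H| = 11.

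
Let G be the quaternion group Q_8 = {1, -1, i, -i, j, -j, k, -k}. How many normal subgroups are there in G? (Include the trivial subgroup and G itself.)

G has 6 subgroups. Checking conjugation-invariance by order — order 1: 1/1 normal; order 2: 1/1 normal; order 4: 3/3 normal; order 8: 1/1 normal.
Total normal subgroups: 6.

6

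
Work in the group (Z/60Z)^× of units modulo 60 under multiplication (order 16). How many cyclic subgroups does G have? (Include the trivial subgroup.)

12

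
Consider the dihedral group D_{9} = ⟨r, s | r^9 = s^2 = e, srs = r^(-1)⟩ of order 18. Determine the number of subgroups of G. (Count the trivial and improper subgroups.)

16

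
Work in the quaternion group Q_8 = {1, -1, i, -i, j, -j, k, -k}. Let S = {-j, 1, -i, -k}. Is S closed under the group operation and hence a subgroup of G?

No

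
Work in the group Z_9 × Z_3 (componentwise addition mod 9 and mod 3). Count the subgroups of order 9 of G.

|G| = 27 and 9 | 27, so subgroups of order 9 are possible by Lagrange.
The subgroups of order 9 are: {(0,0), (0,1), (0,2), (3,0), (3,1), (3,2), (6,0), (6,1), (6,2)}; {(0,0), (1,0), (2,0), (3,0), (4,0), (5,0), (6,0), (7,0), (8,0)}; {(0,0), (1,1), (2,2), (3,0), (4,1), (5,2), (6,0), (7,1), (8,2)}; {(0,0), (1,2), (2,1), (3,0), (4,2), (5,1), (6,0), (7,2), (8,1)}.
So G has 4 subgroups of order 9.

4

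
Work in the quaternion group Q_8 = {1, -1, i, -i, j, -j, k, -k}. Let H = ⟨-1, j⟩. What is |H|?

4

|⟨-1⟩| = 2 and |⟨j⟩| = 4, so |H| is a multiple of lcm(2, 4) = 4 and divides |G| = 8.
Closing under the operation: H = {1, -1, j, -j}, so |H| = 4.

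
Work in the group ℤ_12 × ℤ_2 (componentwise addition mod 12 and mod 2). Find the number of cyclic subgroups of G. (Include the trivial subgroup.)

Each element a generates a cyclic subgroup ⟨a⟩; distinct elements may generate the same one (a cyclic group of order d has φ(d) generators).
Cyclic subgroups by order — order 1: 1; order 2: 3; order 3: 1; order 4: 2; order 6: 3; order 12: 2.
Total: 12.

12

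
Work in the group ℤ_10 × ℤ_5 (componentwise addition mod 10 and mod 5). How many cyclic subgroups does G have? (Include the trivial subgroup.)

14

Group the elements of G by the cyclic subgroup they generate; each cyclic subgroup of order d accounts for φ(d) elements.
Cyclic subgroups by order — order 1: 1; order 2: 1; order 5: 6; order 10: 6.
Total: 14.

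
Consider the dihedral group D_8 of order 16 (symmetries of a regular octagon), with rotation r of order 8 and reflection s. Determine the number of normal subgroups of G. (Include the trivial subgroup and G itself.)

7

G has 19 subgroups. Checking conjugation-invariance by order — order 1: 1/1 normal; order 2: 1/9 normal; order 4: 1/5 normal; order 8: 3/3 normal; order 16: 1/1 normal.
Total normal subgroups: 7.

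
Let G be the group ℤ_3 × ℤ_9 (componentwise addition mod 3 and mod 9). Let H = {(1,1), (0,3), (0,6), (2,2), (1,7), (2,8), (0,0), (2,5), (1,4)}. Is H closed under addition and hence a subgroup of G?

Yes

|H| = 9 divides |G| = 27, consistent with Lagrange.
H contains the identity, every element's inverse is in H, and H is closed under +: it is a subgroup.
In fact H = ⟨(1,1)⟩.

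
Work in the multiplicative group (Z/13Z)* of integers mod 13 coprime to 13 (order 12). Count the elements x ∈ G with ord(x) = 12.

The elements of order 12 are: 2, 6, 7, 11.
That's 4.

4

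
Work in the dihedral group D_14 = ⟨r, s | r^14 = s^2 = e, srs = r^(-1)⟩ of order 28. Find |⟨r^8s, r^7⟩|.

4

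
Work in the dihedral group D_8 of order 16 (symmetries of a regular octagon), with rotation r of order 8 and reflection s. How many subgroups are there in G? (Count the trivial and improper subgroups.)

|G| = 16, so by Lagrange every subgroup order divides 16. Divisors: 1, 2, 4, 8, 16.
Subgroups by order — order 1: 1; order 2: 9; order 4: 5; order 8: 3; order 16: 1.
Total: 1 + 9 + 5 + 3 + 1 = 19.

19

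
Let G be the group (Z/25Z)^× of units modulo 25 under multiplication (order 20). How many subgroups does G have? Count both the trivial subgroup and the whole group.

|G| = 20, so by Lagrange every subgroup order divides 20. Divisors: 1, 2, 4, 5, 10, 20.
Subgroups by order — order 1: 1; order 2: 1; order 4: 1; order 5: 1; order 10: 1; order 20: 1.
Total: 1 + 1 + 1 + 1 + 1 + 1 = 6.

6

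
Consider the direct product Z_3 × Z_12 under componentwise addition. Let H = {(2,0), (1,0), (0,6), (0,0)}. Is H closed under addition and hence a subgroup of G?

Closure fails: (1,0) + (0,6) = (1,6) ∉ H. So H is not a subgroup.

No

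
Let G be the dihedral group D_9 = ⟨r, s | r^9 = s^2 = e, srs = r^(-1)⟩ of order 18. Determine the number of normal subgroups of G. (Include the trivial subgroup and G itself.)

G has 16 subgroups. Checking conjugation-invariance by order — order 1: 1/1 normal; order 2: 0/9 normal; order 3: 1/1 normal; order 6: 0/3 normal; order 9: 1/1 normal; order 18: 1/1 normal.
Total normal subgroups: 4.

4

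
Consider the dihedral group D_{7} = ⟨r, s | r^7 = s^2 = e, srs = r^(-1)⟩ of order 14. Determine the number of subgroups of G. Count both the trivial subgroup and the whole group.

|G| = 14, so by Lagrange every subgroup order divides 14. Divisors: 1, 2, 7, 14.
Subgroups by order — order 1: 1; order 2: 7; order 7: 1; order 14: 1.
Total: 1 + 7 + 1 + 1 = 10.

10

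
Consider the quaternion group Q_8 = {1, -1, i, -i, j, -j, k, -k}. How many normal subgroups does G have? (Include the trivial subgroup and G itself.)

G has 6 subgroups. Checking conjugation-invariance by order — order 1: 1/1 normal; order 2: 1/1 normal; order 4: 3/3 normal; order 8: 1/1 normal.
Total normal subgroups: 6.

6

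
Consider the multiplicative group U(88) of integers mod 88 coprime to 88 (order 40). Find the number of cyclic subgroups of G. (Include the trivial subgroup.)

16

A cyclic subgroup of order d is generated by each of its φ(d) elements of order d, so the cyclic subgroups of order d number (#elements of order d)/φ(d).
Cyclic subgroups by order — order 1: 1; order 2: 7; order 5: 1; order 10: 7.
Total: 16.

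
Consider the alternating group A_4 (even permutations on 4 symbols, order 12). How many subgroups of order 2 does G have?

3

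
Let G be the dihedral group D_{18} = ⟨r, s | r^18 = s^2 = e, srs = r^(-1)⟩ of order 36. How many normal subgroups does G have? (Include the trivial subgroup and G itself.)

9

G has 45 subgroups. Checking conjugation-invariance by order — order 1: 1/1 normal; order 2: 1/19 normal; order 3: 1/1 normal; order 4: 0/9 normal; order 6: 1/7 normal; order 9: 1/1 normal; order 12: 0/3 normal; order 18: 3/3 normal; order 36: 1/1 normal.
Total normal subgroups: 9.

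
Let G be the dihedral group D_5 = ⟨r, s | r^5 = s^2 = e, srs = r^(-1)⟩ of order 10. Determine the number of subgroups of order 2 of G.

|G| = 10 and 2 | 10, so subgroups of order 2 are possible by Lagrange.
The subgroups of order 2 are: {e, r^2s}; {e, r^3s}; {e, r^4s}; {e, rs}; … (5 in all).
So G has 5 subgroups of order 2.

5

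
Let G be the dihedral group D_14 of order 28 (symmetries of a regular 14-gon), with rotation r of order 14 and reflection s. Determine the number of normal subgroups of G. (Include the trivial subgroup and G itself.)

G has 28 subgroups. Checking conjugation-invariance by order — order 1: 1/1 normal; order 2: 1/15 normal; order 4: 0/7 normal; order 7: 1/1 normal; order 14: 3/3 normal; order 28: 1/1 normal.
Total normal subgroups: 7.

7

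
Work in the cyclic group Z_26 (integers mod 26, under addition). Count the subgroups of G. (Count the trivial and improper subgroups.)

4

Subgroups of the cyclic group Z_26 correspond bijectively to divisors of 26.
Divisors of 26: 1, 2, 13, 26.
So Z_26 has 4 subgroups.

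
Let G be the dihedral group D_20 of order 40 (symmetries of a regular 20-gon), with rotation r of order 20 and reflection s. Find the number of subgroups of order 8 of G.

5

|G| = 40 and 8 | 40, so subgroups of order 8 are possible by Lagrange.
The subgroups of order 8 are: {e, r^5, r^10, r^15, s, r^5s, r^10s, r^15s}; {e, r^5, r^10, r^15, rs, r^6s, r^11s, r^16s}; {e, r^5, r^10, r^15, r^2s, r^7s, r^12s, r^17s}; {e, r^5, r^10, r^15, r^3s, r^8s, r^13s, r^18s}; … (5 in all).
So G has 5 subgroups of order 8.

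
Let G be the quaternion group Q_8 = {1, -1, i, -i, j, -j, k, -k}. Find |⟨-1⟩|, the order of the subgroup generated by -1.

2

Computing powers of -1: the smallest k with (-1)^k = e is k = 2.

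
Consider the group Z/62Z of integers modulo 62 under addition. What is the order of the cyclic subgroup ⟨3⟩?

62

In Z/62Z, the order of an element a is n/gcd(a, n).
gcd(3, 62) = 1, so |⟨3⟩| = 62/1 = 62.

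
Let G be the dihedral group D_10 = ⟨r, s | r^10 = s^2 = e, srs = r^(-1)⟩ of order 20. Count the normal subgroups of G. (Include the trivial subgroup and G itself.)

7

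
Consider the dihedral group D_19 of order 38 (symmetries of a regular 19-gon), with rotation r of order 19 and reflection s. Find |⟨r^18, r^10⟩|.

19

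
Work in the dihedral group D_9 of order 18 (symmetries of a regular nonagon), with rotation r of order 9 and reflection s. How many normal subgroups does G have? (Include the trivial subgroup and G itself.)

G has 16 subgroups. Checking conjugation-invariance by order — order 1: 1/1 normal; order 2: 0/9 normal; order 3: 1/1 normal; order 6: 0/3 normal; order 9: 1/1 normal; order 18: 1/1 normal.
Total normal subgroups: 4.

4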